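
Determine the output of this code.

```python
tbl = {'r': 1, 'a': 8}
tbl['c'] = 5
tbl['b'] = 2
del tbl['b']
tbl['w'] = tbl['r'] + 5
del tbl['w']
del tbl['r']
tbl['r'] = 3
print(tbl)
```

{'a': 8, 'c': 5, 'r': 3}

tbl['c'] = 5 → {'r': 1, 'a': 8, 'c': 5}
tbl['b'] = 2 → {'r': 1, 'a': 8, 'c': 5, 'b': 2}
del 'b' → {'r': 1, 'a': 8, 'c': 5}
tbl['w'] = tbl['r']+5 = 6 → {'r': 1, 'a': 8, 'c': 5, 'w': 6}
del 'w' → {'r': 1, 'a': 8, 'c': 5}
del 'r' → {'a': 8, 'c': 5}
tbl['r'] = 3 → {'a': 8, 'c': 5, 'r': 3}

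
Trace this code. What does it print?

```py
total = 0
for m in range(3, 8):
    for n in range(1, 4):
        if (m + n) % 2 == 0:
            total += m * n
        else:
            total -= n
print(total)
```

m=3,n=1: even sum, total = 0+3 = 3
m=3,n=2: odd sum, total = 3-2 = 1
m=3,n=3: even sum, total = 1+9 = 10
m=4,n=1: odd sum, total = 10-1 = 9
m=4,n=2: even sum, total = 9+8 = 17
m=4,n=3: odd sum, total = 17-3 = 14
m=5,n=1: even sum, total = 14+5 = 19
m=5,n=2: odd sum, total = 19-2 = 17
m=5,n=3: even sum, total = 17+15 = 32
m=6,n=1: odd sum, total = 32-1 = 31
m=6,n=2: even sum, total = 31+12 = 43
m=6,n=3: odd sum, total = 43-3 = 40
m=7,n=1: even sum, total = 40+7 = 47
m=7,n=2: odd sum, total = 47-2 = 45
m=7,n=3: even sum, total = 45+21 = 66

66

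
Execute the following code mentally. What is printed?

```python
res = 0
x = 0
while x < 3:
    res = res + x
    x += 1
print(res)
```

x=0: res = 0+0 = 0
x=1: res = 0+1 = 1
x=2: res = 1+2 = 3

3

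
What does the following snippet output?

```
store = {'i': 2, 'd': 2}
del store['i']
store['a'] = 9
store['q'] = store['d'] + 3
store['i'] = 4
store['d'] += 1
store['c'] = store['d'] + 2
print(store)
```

del 'i' → {'d': 2}
store['a'] = 9 → {'d': 2, 'a': 9}
store['q'] = store['d']+3 = 5 → {'d': 2, 'a': 9, 'q': 5}
store['i'] = 4 → {'d': 2, 'a': 9, 'q': 5, 'i': 4}
store['d'] = 2+1 = 3 → {'d': 3, 'a': 9, 'q': 5, 'i': 4}
store['c'] = store['d']+2 = 5 → {'d': 3, 'a': 9, 'q': 5, 'i': 4, 'c': 5}

{'d': 3, 'a': 9, 'q': 5, 'i': 4, 'c': 5}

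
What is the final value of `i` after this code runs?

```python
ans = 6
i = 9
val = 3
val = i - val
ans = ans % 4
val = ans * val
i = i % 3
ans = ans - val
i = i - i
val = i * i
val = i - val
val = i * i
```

val = 9-3 = 6
ans = 6%4 = 2
val = 2*6 = 12
i = 9%3 = 0
ans = 2-12 = -10
i = 0-0 = 0
val = 0*0 = 0
val = 0-0 = 0
val = 0*0 = 0

0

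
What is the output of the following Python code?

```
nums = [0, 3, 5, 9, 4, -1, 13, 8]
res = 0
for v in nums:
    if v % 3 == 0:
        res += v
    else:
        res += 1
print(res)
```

v=0: %3==0, res = 0+0 = 0
v=3: %3==0, res = 0+3 = 3
v=5: not %3==0, res = 3+1 = 4
v=9: %3==0, res = 4+9 = 13
v=4: not %3==0, res = 13+1 = 14
v=-1: not %3==0, res = 14+1 = 15
v=13: not %3==0, res = 15+1 = 16
v=8: not %3==0, res = 16+1 = 17

17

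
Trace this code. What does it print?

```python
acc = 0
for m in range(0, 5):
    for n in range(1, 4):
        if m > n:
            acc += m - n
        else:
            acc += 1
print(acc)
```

19

m=0,n=1: not 0>1, acc = 0+1 = 1
m=0,n=2: not 0>2, acc = 1+1 = 2
m=0,n=3: not 0>3, acc = 2+1 = 3
m=1,n=1: not 1>1, acc = 3+1 = 4
m=1,n=2: not 1>2, acc = 4+1 = 5
m=1,n=3: not 1>3, acc = 5+1 = 6
m=2,n=1: 2>1, acc = 6+1 = 7
m=2,n=2: not 2>2, acc = 7+1 = 8
m=2,n=3: not 2>3, acc = 8+1 = 9
m=3,n=1: 3>1, acc = 9+2 = 11
m=3,n=2: 3>2, acc = 11+1 = 12
m=3,n=3: not 3>3, acc = 12+1 = 13
m=4,n=1: 4>1, acc = 13+3 = 16
m=4,n=2: 4>2, acc = 16+2 = 18
m=4,n=3: 4>3, acc = 18+1 = 19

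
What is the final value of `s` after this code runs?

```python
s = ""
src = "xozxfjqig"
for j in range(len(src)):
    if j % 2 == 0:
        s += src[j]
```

'xzfqg'

j=0: add 'x' → 'x'
j=1: skip
j=2: add 'z' → 'xz'
j=3: skip
j=4: add 'f' → 'xzf'
j=5: skip
j=6: add 'q' → 'xzfq'
j=7: skip
j=8: add 'g' → 'xzfqg'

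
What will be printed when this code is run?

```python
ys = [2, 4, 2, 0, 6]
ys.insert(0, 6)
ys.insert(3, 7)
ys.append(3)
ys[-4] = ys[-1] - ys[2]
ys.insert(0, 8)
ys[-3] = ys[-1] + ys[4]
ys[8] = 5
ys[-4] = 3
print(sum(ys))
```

insert 6 at 0 → [6, 2, 4, 2, 0, 6]
insert 7 at 3 → [6, 2, 4, 7, 2, 0, 6]
append 3 → [6, 2, 4, 7, 2, 0, 6, 3]
ys[-4] = ys[-1]-ys[2] = 3-4 = -1 → [6, 2, 4, 7, -1, 0, 6, 3]
insert 8 at 0 → [8, 6, 2, 4, 7, -1, 0, 6, 3]
ys[-3] = ys[-1]+ys[4] = 3+7 = 10 → [8, 6, 2, 4, 7, -1, 10, 6, 3]
ys[8] = 5 → [8, 6, 2, 4, 7, -1, 10, 6, 5]
ys[-4] = 3 → [8, 6, 2, 4, 7, 3, 10, 6, 5]
sum = 51

51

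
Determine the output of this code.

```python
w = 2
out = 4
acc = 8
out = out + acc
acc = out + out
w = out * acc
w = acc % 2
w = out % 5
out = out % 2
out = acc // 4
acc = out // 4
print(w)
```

2

out = 4+8 = 12
acc = 12+12 = 24
w = 12*24 = 288
w = 24%2 = 0
w = 12%5 = 2
out = 12%2 = 0
out = 24//4 = 6
acc = 6//4 = 1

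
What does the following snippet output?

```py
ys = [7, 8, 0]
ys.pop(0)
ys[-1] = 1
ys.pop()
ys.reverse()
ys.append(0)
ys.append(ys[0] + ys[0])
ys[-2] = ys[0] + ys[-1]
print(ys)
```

[8, 24, 16]

pop(0) removes 7 → [8, 0]
ys[-1] = 1 → [8, 1]
pop() removes 1 → [8]
reverse → [8]
append 0 → [8, 0]
append ys[0]+ys[0] = 8+8 = 16 → [8, 0, 16]
ys[-2] = ys[0]+ys[-1] = 8+16 = 24 → [8, 24, 16]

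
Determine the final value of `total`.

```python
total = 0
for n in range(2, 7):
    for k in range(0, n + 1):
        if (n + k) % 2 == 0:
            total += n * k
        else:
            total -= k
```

135

n=2,k=0: even sum, total = 0+0 = 0
n=2,k=1: odd sum, total = 0-1 = -1
n=2,k=2: even sum, total = (-1)+4 = 3
n=3,k=0: odd sum, total = 3-0 = 3
n=3,k=1: even sum, total = 3+3 = 6
n=3,k=2: odd sum, total = 6-2 = 4
n=3,k=3: even sum, total = 4+9 = 13
n=4,k=0: even sum, total = 13+0 = 13
n=4,k=1: odd sum, total = 13-1 = 12
n=4,k=2: even sum, total = 12+8 = 20
n=4,k=3: odd sum, total = 20-3 = 17
n=4,k=4: even sum, total = 17+16 = 33
n=5,k=0: odd sum, total = 33-0 = 33
n=5,k=1: even sum, total = 33+5 = 38
n=5,k=2: odd sum, total = 38-2 = 36
n=5,k=3: even sum, total = 36+15 = 51
n=5,k=4: odd sum, total = 51-4 = 47
n=5,k=5: even sum, total = 47+25 = 72
n=6,k=0: even sum, total = 72+0 = 72
n=6,k=1: odd sum, total = 72-1 = 71
n=6,k=2: even sum, total = 71+12 = 83
n=6,k=3: odd sum, total = 83-3 = 80
n=6,k=4: even sum, total = 80+24 = 104
n=6,k=5: odd sum, total = 104-5 = 99
n=6,k=6: even sum, total = 99+36 = 135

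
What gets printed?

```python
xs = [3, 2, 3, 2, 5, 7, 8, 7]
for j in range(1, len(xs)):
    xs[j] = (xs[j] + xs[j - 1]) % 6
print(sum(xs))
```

22

j=1: xs[1] = (2+3)%6 = 5 → [3, 5, 3, 2, 5, 7, 8, 7]
j=2: xs[2] = (3+5)%6 = 2 → [3, 5, 2, 2, 5, 7, 8, 7]
j=3: xs[3] = (2+2)%6 = 4 → [3, 5, 2, 4, 5, 7, 8, 7]
j=4: xs[4] = (5+4)%6 = 3 → [3, 5, 2, 4, 3, 7, 8, 7]
j=5: xs[5] = (7+3)%6 = 4 → [3, 5, 2, 4, 3, 4, 8, 7]
j=6: xs[6] = (8+4)%6 = 0 → [3, 5, 2, 4, 3, 4, 0, 7]
j=7: xs[7] = (7+0)%6 = 1 → [3, 5, 2, 4, 3, 4, 0, 1]
sum = 22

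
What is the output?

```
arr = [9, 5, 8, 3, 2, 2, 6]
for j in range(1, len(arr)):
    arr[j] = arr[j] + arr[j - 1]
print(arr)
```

j=1: arr[1] = 5+9 = 14 → [9, 14, 8, 3, 2, 2, 6]
j=2: arr[2] = 8+14 = 22 → [9, 14, 22, 3, 2, 2, 6]
j=3: arr[3] = 3+22 = 25 → [9, 14, 22, 25, 2, 2, 6]
j=4: arr[4] = 2+25 = 27 → [9, 14, 22, 25, 27, 2, 6]
j=5: arr[5] = 2+27 = 29 → [9, 14, 22, 25, 27, 29, 6]
j=6: arr[6] = 6+29 = 35 → [9, 14, 22, 25, 27, 29, 35]

[9, 14, 22, 25, 27, 29, 35]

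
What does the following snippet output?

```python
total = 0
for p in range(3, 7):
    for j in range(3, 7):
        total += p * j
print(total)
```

p=3,j=3: total = 0+9 = 9
p=3,j=4: total = 9+12 = 21
p=3,j=5: total = 21+15 = 36
p=3,j=6: total = 36+18 = 54
p=4,j=3: total = 54+12 = 66
p=4,j=4: total = 66+16 = 82
p=4,j=5: total = 82+20 = 102
p=4,j=6: total = 102+24 = 126
p=5,j=3: total = 126+15 = 141
p=5,j=4: total = 141+20 = 161
p=5,j=5: total = 161+25 = 186
p=5,j=6: total = 186+30 = 216
p=6,j=3: total = 216+18 = 234
p=6,j=4: total = 234+24 = 258
p=6,j=5: total = 258+30 = 288
p=6,j=6: total = 288+36 = 324

324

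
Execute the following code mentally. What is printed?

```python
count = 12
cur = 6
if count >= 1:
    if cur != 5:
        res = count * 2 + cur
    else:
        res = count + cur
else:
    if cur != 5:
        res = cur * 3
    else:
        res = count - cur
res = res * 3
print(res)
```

90

count=12, cur=6
count >= 1 is True; cur != 5 is True
→ res = count * 2 + cur = 30
res = 30*3 = 90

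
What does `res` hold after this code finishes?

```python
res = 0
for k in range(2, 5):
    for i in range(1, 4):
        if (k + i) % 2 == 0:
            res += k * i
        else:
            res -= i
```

14

k=2,i=1: odd sum, res = 0-1 = -1
k=2,i=2: even sum, res = (-1)+4 = 3
k=2,i=3: odd sum, res = 3-3 = 0
k=3,i=1: even sum, res = 0+3 = 3
k=3,i=2: odd sum, res = 3-2 = 1
k=3,i=3: even sum, res = 1+9 = 10
k=4,i=1: odd sum, res = 10-1 = 9
k=4,i=2: even sum, res = 9+8 = 17
k=4,i=3: odd sum, res = 17-3 = 14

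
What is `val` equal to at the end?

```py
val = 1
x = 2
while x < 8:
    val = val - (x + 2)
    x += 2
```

x=2: val = 1-4 = -3
x=4: val = (-3)-6 = -9
x=6: val = (-9)-8 = -17

-17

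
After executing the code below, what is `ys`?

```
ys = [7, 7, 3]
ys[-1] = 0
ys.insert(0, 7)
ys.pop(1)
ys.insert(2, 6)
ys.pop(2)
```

ys[-1] = 0 → [7, 7, 0]
insert 7 at 0 → [7, 7, 7, 0]
pop(1) removes 7 → [7, 7, 0]
insert 6 at 2 → [7, 7, 6, 0]
pop(2) removes 6 → [7, 7, 0]

[7, 7, 0]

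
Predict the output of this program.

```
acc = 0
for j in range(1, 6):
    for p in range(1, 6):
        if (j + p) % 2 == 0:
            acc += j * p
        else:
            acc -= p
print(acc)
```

j=1,p=1: even sum, acc = 0+1 = 1
j=1,p=2: odd sum, acc = 1-2 = -1
j=1,p=3: even sum, acc = (-1)+3 = 2
j=1,p=4: odd sum, acc = 2-4 = -2
j=1,p=5: even sum, acc = (-2)+5 = 3
j=2,p=1: odd sum, acc = 3-1 = 2
j=2,p=2: even sum, acc = 2+4 = 6
j=2,p=3: odd sum, acc = 6-3 = 3
j=2,p=4: even sum, acc = 3+8 = 11
j=2,p=5: odd sum, acc = 11-5 = 6
j=3,p=1: even sum, acc = 6+3 = 9
j=3,p=2: odd sum, acc = 9-2 = 7
j=3,p=3: even sum, acc = 7+9 = 16
j=3,p=4: odd sum, acc = 16-4 = 12
j=3,p=5: even sum, acc = 12+15 = 27
j=4,p=1: odd sum, acc = 27-1 = 26
j=4,p=2: even sum, acc = 26+8 = 34
j=4,p=3: odd sum, acc = 34-3 = 31
j=4,p=4: even sum, acc = 31+16 = 47
j=4,p=5: odd sum, acc = 47-5 = 42
j=5,p=1: even sum, acc = 42+5 = 47
j=5,p=2: odd sum, acc = 47-2 = 45
j=5,p=3: even sum, acc = 45+15 = 60
j=5,p=4: odd sum, acc = 60-4 = 56
j=5,p=5: even sum, acc = 56+25 = 81

81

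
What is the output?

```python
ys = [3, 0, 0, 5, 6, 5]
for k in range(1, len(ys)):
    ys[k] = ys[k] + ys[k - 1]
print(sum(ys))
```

50

k=1: ys[1] = 0+3 = 3 → [3, 3, 0, 5, 6, 5]
k=2: ys[2] = 0+3 = 3 → [3, 3, 3, 5, 6, 5]
k=3: ys[3] = 5+3 = 8 → [3, 3, 3, 8, 6, 5]
k=4: ys[4] = 6+8 = 14 → [3, 3, 3, 8, 14, 5]
k=5: ys[5] = 5+14 = 19 → [3, 3, 3, 8, 14, 19]
sum = 50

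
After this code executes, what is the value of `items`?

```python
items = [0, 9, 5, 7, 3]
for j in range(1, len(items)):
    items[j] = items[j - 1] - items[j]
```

[0, -9, -14, -21, -24]

j=1: items[1] = 0-9 = -9 → [0, -9, 5, 7, 3]
j=2: items[2] = (-9)-5 = -14 → [0, -9, -14, 7, 3]
j=3: items[3] = (-14)-7 = -21 → [0, -9, -14, -21, 3]
j=4: items[4] = (-21)-3 = -24 → [0, -9, -14, -21, -24]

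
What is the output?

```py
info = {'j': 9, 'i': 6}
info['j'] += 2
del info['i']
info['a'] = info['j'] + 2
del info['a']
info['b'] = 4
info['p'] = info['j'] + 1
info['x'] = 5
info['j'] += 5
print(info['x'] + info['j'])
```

info['j'] = 9+2 = 11 → {'j': 11, 'i': 6}
del 'i' → {'j': 11}
info['a'] = info['j']+2 = 13 → {'j': 11, 'a': 13}
del 'a' → {'j': 11}
info['b'] = 4 → {'j': 11, 'b': 4}
info['p'] = info['j']+1 = 12 → {'j': 11, 'b': 4, 'p': 12}
info['x'] = 5 → {'j': 11, 'b': 4, 'p': 12, 'x': 5}
info['j'] = 11+5 = 16 → {'j': 16, 'b': 4, 'p': 12, 'x': 5}
info['x']+info['j'] = 5+16 = 21

21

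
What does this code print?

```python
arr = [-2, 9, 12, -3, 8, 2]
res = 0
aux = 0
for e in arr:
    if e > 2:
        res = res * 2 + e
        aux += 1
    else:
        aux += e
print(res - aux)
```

e=-2: not >2; aux=-2
e=9: >2, res = 0*2+9 = 9; aux=-1
e=12: >2, res = 9*2+12 = 30; aux=0
e=-3: not >2; aux=-3
e=8: >2, res = 30*2+8 = 68; aux=-2
e=2: not >2; aux=0
res-aux = 68-0 = 68

68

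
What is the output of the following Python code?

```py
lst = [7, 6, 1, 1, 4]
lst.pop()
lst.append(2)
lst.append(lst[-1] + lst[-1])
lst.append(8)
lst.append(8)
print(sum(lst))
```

37

pop() removes 4 → [7, 6, 1, 1]
append 2 → [7, 6, 1, 1, 2]
append lst[-1]+lst[-1] = 2+2 = 4 → [7, 6, 1, 1, 2, 4]
append 8 → [7, 6, 1, 1, 2, 4, 8]
append 8 → [7, 6, 1, 1, 2, 4, 8, 8]
sum = 37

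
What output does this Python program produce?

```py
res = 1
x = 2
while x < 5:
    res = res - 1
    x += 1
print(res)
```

x=2: res = 1-1 = 0
x=3: res = 0-1 = -1
x=4: res = (-1)-1 = -2

-2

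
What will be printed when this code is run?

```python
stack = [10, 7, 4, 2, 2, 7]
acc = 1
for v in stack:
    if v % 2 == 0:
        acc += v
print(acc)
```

v=10: even, acc = 1+10 = 11
v=7: not even
v=4: even, acc = 11+4 = 15
v=2: even, acc = 15+2 = 17
v=2: even, acc = 17+2 = 19
v=7: not even

19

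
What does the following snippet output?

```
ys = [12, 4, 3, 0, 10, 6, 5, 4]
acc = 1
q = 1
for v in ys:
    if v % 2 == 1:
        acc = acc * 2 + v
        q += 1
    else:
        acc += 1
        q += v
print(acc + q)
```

69

v=12: not odd, acc = 1+1 = 2; q=13
v=4: not odd, acc = 2+1 = 3; q=17
v=3: odd, acc = 3*2+3 = 9; q=18
v=0: not odd, acc = 9+1 = 10; q=18
v=10: not odd, acc = 10+1 = 11; q=28
v=6: not odd, acc = 11+1 = 12; q=34
v=5: odd, acc = 12*2+5 = 29; q=35
v=4: not odd, acc = 29+1 = 30; q=39
acc+q = 30+39 = 69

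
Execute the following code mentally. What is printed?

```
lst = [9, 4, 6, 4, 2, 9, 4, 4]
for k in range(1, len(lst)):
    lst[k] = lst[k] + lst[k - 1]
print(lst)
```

k=1: lst[1] = 4+9 = 13 → [9, 13, 6, 4, 2, 9, 4, 4]
k=2: lst[2] = 6+13 = 19 → [9, 13, 19, 4, 2, 9, 4, 4]
k=3: lst[3] = 4+19 = 23 → [9, 13, 19, 23, 2, 9, 4, 4]
k=4: lst[4] = 2+23 = 25 → [9, 13, 19, 23, 25, 9, 4, 4]
k=5: lst[5] = 9+25 = 34 → [9, 13, 19, 23, 25, 34, 4, 4]
k=6: lst[6] = 4+34 = 38 → [9, 13, 19, 23, 25, 34, 38, 4]
k=7: lst[7] = 4+38 = 42 → [9, 13, 19, 23, 25, 34, 38, 42]

[9, 13, 19, 23, 25, 34, 38, 42]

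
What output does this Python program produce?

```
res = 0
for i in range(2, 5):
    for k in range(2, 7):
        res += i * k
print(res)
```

i=2,k=2: res = 0+4 = 4
i=2,k=3: res = 4+6 = 10
i=2,k=4: res = 10+8 = 18
i=2,k=5: res = 18+10 = 28
i=2,k=6: res = 28+12 = 40
i=3,k=2: res = 40+6 = 46
i=3,k=3: res = 46+9 = 55
i=3,k=4: res = 55+12 = 67
i=3,k=5: res = 67+15 = 82
i=3,k=6: res = 82+18 = 100
i=4,k=2: res = 100+8 = 108
i=4,k=3: res = 108+12 = 120
i=4,k=4: res = 120+16 = 136
i=4,k=5: res = 136+20 = 156
i=4,k=6: res = 156+24 = 180

180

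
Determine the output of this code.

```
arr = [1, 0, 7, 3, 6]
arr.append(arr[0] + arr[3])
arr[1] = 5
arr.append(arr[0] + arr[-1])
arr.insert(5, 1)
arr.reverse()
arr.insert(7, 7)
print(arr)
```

append arr[0]+arr[3] = 1+3 = 4 → [1, 0, 7, 3, 6, 4]
arr[1] = 5 → [1, 5, 7, 3, 6, 4]
append arr[0]+arr[-1] = 1+4 = 5 → [1, 5, 7, 3, 6, 4, 5]
insert 1 at 5 → [1, 5, 7, 3, 6, 1, 4, 5]
reverse → [5, 4, 1, 6, 3, 7, 5, 1]
insert 7 at 7 → [5, 4, 1, 6, 3, 7, 5, 7, 1]

[5, 4, 1, 6, 3, 7, 5, 7, 1]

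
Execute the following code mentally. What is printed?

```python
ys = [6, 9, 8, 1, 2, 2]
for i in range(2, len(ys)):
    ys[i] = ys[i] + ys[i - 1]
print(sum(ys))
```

i=2: ys[2] = 8+9 = 17 → [6, 9, 17, 1, 2, 2]
i=3: ys[3] = 1+17 = 18 → [6, 9, 17, 18, 2, 2]
i=4: ys[4] = 2+18 = 20 → [6, 9, 17, 18, 20, 2]
i=5: ys[5] = 2+20 = 22 → [6, 9, 17, 18, 20, 22]
sum = 92

92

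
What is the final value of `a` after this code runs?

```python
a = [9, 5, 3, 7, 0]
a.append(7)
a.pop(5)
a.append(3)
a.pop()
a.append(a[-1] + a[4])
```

append 7 → [9, 5, 3, 7, 0, 7]
pop(5) removes 7 → [9, 5, 3, 7, 0]
append 3 → [9, 5, 3, 7, 0, 3]
pop() removes 3 → [9, 5, 3, 7, 0]
append a[-1]+a[4] = 0+0 = 0 → [9, 5, 3, 7, 0, 0]

[9, 5, 3, 7, 0, 0]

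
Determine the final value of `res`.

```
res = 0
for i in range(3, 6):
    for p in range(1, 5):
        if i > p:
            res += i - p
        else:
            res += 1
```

22

i=3,p=1: 3>1, res = 0+2 = 2
i=3,p=2: 3>2, res = 2+1 = 3
i=3,p=3: not 3>3, res = 3+1 = 4
i=3,p=4: not 3>4, res = 4+1 = 5
i=4,p=1: 4>1, res = 5+3 = 8
i=4,p=2: 4>2, res = 8+2 = 10
i=4,p=3: 4>3, res = 10+1 = 11
i=4,p=4: not 4>4, res = 11+1 = 12
i=5,p=1: 5>1, res = 12+4 = 16
i=5,p=2: 5>2, res = 16+3 = 19
i=5,p=3: 5>3, res = 19+2 = 21
i=5,p=4: 5>4, res = 21+1 = 22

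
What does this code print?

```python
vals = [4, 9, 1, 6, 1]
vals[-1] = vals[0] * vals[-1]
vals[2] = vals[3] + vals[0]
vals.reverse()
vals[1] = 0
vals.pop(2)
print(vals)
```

vals[-1] = vals[0]*vals[-1] = 4*1 = 4 → [4, 9, 1, 6, 4]
vals[2] = vals[3]+vals[0] = 6+4 = 10 → [4, 9, 10, 6, 4]
reverse → [4, 6, 10, 9, 4]
vals[1] = 0 → [4, 0, 10, 9, 4]
pop(2) removes 10 → [4, 0, 9, 4]

[4, 0, 9, 4]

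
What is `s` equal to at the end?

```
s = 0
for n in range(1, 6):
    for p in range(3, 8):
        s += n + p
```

n=1,p=3: s = 0+4 = 4
n=1,p=4: s = 4+5 = 9
n=1,p=5: s = 9+6 = 15
n=1,p=6: s = 15+7 = 22
n=1,p=7: s = 22+8 = 30
n=2,p=3: s = 30+5 = 35
n=2,p=4: s = 35+6 = 41
n=2,p=5: s = 41+7 = 48
n=2,p=6: s = 48+8 = 56
n=2,p=7: s = 56+9 = 65
n=3,p=3: s = 65+6 = 71
n=3,p=4: s = 71+7 = 78
n=3,p=5: s = 78+8 = 86
n=3,p=6: s = 86+9 = 95
n=3,p=7: s = 95+10 = 105
n=4,p=3: s = 105+7 = 112
n=4,p=4: s = 112+8 = 120
n=4,p=5: s = 120+9 = 129
n=4,p=6: s = 129+10 = 139
n=4,p=7: s = 139+11 = 150
n=5,p=3: s = 150+8 = 158
n=5,p=4: s = 158+9 = 167
n=5,p=5: s = 167+10 = 177
n=5,p=6: s = 177+11 = 188
n=5,p=7: s = 188+12 = 200

200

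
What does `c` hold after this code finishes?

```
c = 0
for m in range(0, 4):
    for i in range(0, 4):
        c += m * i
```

36

m=0,i=0: c = 0+0 = 0
m=0,i=1: c = 0+0 = 0
m=0,i=2: c = 0+0 = 0
m=0,i=3: c = 0+0 = 0
m=1,i=0: c = 0+0 = 0
m=1,i=1: c = 0+1 = 1
m=1,i=2: c = 1+2 = 3
m=1,i=3: c = 3+3 = 6
m=2,i=0: c = 6+0 = 6
m=2,i=1: c = 6+2 = 8
m=2,i=2: c = 8+4 = 12
m=2,i=3: c = 12+6 = 18
m=3,i=0: c = 18+0 = 18
m=3,i=1: c = 18+3 = 21
m=3,i=2: c = 21+6 = 27
m=3,i=3: c = 27+9 = 36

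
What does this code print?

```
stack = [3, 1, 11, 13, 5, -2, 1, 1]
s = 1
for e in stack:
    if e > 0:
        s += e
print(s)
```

e=3: >0, s = 1+3 = 4
e=1: >0, s = 4+1 = 5
e=11: >0, s = 5+11 = 16
e=13: >0, s = 16+13 = 29
e=5: >0, s = 29+5 = 34
e=-2: not >0
e=1: >0, s = 34+1 = 35
e=1: >0, s = 35+1 = 36

36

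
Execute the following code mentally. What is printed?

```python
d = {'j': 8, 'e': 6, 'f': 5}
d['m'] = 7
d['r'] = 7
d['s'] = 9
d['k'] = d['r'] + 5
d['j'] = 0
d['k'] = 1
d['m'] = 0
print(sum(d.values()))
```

d['m'] = 7 → {'j': 8, 'e': 6, 'f': 5, 'm': 7}
d['r'] = 7 → {'j': 8, 'e': 6, 'f': 5, 'm': 7, 'r': 7}
d['s'] = 9 → {'j': 8, 'e': 6, 'f': 5, 'm': 7, 'r': 7, 's': 9}
d['k'] = d['r']+5 = 12 → {'j': 8, 'e': 6, 'f': 5, 'm': 7, 'r': 7, 's': 9, 'k': 12}
d['j'] = 0 → {'j': 0, 'e': 6, 'f': 5, 'm': 7, 'r': 7, 's': 9, 'k': 12}
d['k'] = 1 → {'j': 0, 'e': 6, 'f': 5, 'm': 7, 'r': 7, 's': 9, 'k': 1}
d['m'] = 0 → {'j': 0, 'e': 6, 'f': 5, 'm': 0, 'r': 7, 's': 9, 'k': 1}
sum of values = 28

28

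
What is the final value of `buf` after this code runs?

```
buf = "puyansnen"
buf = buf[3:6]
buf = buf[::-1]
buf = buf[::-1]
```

slice [3:6] → 'ans'
reverse → 'sna'
reverse → 'ans'

'ans'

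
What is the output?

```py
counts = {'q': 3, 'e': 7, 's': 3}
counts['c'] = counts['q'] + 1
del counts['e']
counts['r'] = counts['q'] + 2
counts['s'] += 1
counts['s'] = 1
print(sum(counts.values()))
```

13

counts['c'] = counts['q']+1 = 4 → {'q': 3, 'e': 7, 's': 3, 'c': 4}
del 'e' → {'q': 3, 's': 3, 'c': 4}
counts['r'] = counts['q']+2 = 5 → {'q': 3, 's': 3, 'c': 4, 'r': 5}
counts['s'] = 3+1 = 4 → {'q': 3, 's': 4, 'c': 4, 'r': 5}
counts['s'] = 1 → {'q': 3, 's': 1, 'c': 4, 'r': 5}
sum of values = 13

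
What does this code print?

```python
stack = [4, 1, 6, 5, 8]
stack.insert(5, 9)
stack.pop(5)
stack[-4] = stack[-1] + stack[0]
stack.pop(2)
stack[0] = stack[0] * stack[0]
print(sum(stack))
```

41

insert 9 at 5 → [4, 1, 6, 5, 8, 9]
pop(5) removes 9 → [4, 1, 6, 5, 8]
stack[-4] = stack[-1]+stack[0] = 8+4 = 12 → [4, 12, 6, 5, 8]
pop(2) removes 6 → [4, 12, 5, 8]
stack[0] = stack[0]*stack[0] = 4*4 = 16 → [16, 12, 5, 8]
sum = 41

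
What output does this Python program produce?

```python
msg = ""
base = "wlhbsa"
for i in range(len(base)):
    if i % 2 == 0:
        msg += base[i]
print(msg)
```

i=0: add 'w' → 'w'
i=1: skip
i=2: add 'h' → 'wh'
i=3: skip
i=4: add 's' → 'whs'
i=5: skip

whs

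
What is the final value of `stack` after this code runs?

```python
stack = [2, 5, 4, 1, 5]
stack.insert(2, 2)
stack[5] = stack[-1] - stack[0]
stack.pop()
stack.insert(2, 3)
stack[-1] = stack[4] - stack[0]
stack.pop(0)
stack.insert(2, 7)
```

[5, 3, 7, 2, 4, 2]

insert 2 at 2 → [2, 5, 2, 4, 1, 5]
stack[5] = stack[-1]-stack[0] = 5-2 = 3 → [2, 5, 2, 4, 1, 3]
pop() removes 3 → [2, 5, 2, 4, 1]
insert 3 at 2 → [2, 5, 3, 2, 4, 1]
stack[-1] = stack[4]-stack[0] = 4-2 = 2 → [2, 5, 3, 2, 4, 2]
pop(0) removes 2 → [5, 3, 2, 4, 2]
insert 7 at 2 → [5, 3, 7, 2, 4, 2]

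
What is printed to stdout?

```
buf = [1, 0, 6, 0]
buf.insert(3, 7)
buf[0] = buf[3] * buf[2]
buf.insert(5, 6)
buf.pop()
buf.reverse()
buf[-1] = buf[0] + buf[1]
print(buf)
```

insert 7 at 3 → [1, 0, 6, 7, 0]
buf[0] = buf[3]*buf[2] = 7*6 = 42 → [42, 0, 6, 7, 0]
insert 6 at 5 → [42, 0, 6, 7, 0, 6]
pop() removes 6 → [42, 0, 6, 7, 0]
reverse → [0, 7, 6, 0, 42]
buf[-1] = buf[0]+buf[1] = 0+7 = 7 → [0, 7, 6, 0, 7]

[0, 7, 6, 0, 7]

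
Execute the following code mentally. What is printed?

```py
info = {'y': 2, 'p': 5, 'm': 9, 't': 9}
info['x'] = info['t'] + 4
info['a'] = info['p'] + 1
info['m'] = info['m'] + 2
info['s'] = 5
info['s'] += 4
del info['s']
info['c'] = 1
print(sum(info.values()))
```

47

info['x'] = info['t']+4 = 13 → {'y': 2, 'p': 5, 'm': 9, 't': 9, 'x': 13}
info['a'] = info['p']+1 = 6 → {'y': 2, 'p': 5, 'm': 9, 't': 9, 'x': 13, 'a': 6}
info['m'] = info['m']+2 = 11 → {'y': 2, 'p': 5, 'm': 11, 't': 9, 'x': 13, 'a': 6}
info['s'] = 5 → {'y': 2, 'p': 5, 'm': 11, 't': 9, 'x': 13, 'a': 6, 's': 5}
info['s'] = 5+4 = 9 → {'y': 2, 'p': 5, 'm': 11, 't': 9, 'x': 13, 'a': 6, 's': 9}
del 's' → {'y': 2, 'p': 5, 'm': 11, 't': 9, 'x': 13, 'a': 6}
info['c'] = 1 → {'y': 2, 'p': 5, 'm': 11, 't': 9, 'x': 13, 'a': 6, 'c': 1}
sum of values = 47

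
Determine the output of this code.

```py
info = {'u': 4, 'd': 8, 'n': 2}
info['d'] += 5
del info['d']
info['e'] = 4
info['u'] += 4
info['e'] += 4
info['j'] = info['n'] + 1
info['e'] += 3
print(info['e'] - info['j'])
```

info['d'] = 8+5 = 13 → {'u': 4, 'd': 13, 'n': 2}
del 'd' → {'u': 4, 'n': 2}
info['e'] = 4 → {'u': 4, 'n': 2, 'e': 4}
info['u'] = 4+4 = 8 → {'u': 8, 'n': 2, 'e': 4}
info['e'] = 4+4 = 8 → {'u': 8, 'n': 2, 'e': 8}
info['j'] = info['n']+1 = 3 → {'u': 8, 'n': 2, 'e': 8, 'j': 3}
info['e'] = 8+3 = 11 → {'u': 8, 'n': 2, 'e': 11, 'j': 3}
info['e']-info['j'] = 11-3 = 8

8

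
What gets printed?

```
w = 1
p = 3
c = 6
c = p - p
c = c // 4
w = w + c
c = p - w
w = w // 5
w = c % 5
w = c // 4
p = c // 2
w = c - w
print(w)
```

2

c = 3-3 = 0
c = 0//4 = 0
w = 1+0 = 1
c = 3-1 = 2
w = 1//5 = 0
w = 2%5 = 2
w = 2//4 = 0
p = 2//2 = 1
w = 2-0 = 2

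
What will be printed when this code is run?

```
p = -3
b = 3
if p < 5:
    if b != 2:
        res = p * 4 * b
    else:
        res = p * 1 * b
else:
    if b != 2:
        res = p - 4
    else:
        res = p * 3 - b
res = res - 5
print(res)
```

p=-3, b=3
p < 5 is True; b != 2 is True
→ res = p * 4 * b = -36
res = (-36)-5 = -41

-41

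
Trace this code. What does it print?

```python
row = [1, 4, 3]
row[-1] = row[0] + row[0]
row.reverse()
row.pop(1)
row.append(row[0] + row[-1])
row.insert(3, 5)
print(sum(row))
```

row[-1] = row[0]+row[0] = 1+1 = 2 → [1, 4, 2]
reverse → [2, 4, 1]
pop(1) removes 4 → [2, 1]
append row[0]+row[-1] = 2+1 = 3 → [2, 1, 3]
insert 5 at 3 → [2, 1, 3, 5]
sum = 11

11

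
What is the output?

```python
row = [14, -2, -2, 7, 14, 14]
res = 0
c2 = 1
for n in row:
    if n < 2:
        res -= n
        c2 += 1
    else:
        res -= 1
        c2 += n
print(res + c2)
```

n=14: not <2, res = 0-1 = -1; c2=15
n=-2: <2, res = (-1)-(-2) = 1; c2=16
n=-2: <2, res = 1-(-2) = 3; c2=17
n=7: not <2, res = 3-1 = 2; c2=24
n=14: not <2, res = 2-1 = 1; c2=38
n=14: not <2, res = 1-1 = 0; c2=52
res+c2 = 0+52 = 52

52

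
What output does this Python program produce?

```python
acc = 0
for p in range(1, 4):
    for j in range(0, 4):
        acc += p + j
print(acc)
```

42

p=1,j=0: acc = 0+1 = 1
p=1,j=1: acc = 1+2 = 3
p=1,j=2: acc = 3+3 = 6
p=1,j=3: acc = 6+4 = 10
p=2,j=0: acc = 10+2 = 12
p=2,j=1: acc = 12+3 = 15
p=2,j=2: acc = 15+4 = 19
p=2,j=3: acc = 19+5 = 24
p=3,j=0: acc = 24+3 = 27
p=3,j=1: acc = 27+4 = 31
p=3,j=2: acc = 31+5 = 36
p=3,j=3: acc = 36+6 = 42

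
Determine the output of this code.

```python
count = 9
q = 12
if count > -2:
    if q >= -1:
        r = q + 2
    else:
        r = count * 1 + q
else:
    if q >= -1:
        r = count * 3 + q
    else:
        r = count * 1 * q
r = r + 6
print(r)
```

20

count=9, q=12
count > -2 is True; q >= -1 is True
→ r = q + 2 = 14
r = 14+6 = 20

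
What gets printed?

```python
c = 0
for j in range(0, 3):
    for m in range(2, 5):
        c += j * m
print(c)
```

27

j=0,m=2: c = 0+0 = 0
j=0,m=3: c = 0+0 = 0
j=0,m=4: c = 0+0 = 0
j=1,m=2: c = 0+2 = 2
j=1,m=3: c = 2+3 = 5
j=1,m=4: c = 5+4 = 9
j=2,m=2: c = 9+4 = 13
j=2,m=3: c = 13+6 = 19
j=2,m=4: c = 19+8 = 27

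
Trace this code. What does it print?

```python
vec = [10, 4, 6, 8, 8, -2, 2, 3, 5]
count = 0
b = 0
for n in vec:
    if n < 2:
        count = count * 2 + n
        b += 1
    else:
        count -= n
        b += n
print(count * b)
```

-3948

n=10: not <2, count = 0-10 = -10; b=10
n=4: not <2, count = (-10)-4 = -14; b=14
n=6: not <2, count = (-14)-6 = -20; b=20
n=8: not <2, count = (-20)-8 = -28; b=28
n=8: not <2, count = (-28)-8 = -36; b=36
n=-2: <2, count = (-36)*2+(-2) = -74; b=37
n=2: not <2, count = (-74)-2 = -76; b=39
n=3: not <2, count = (-76)-3 = -79; b=42
n=5: not <2, count = (-79)-5 = -84; b=47
count*b = (-84)*47 = -3948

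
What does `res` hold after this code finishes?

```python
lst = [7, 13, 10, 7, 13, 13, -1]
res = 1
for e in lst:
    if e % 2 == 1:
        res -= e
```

e=7: odd, res = 1-7 = -6
e=13: odd, res = (-6)-13 = -19
e=10: not odd
e=7: odd, res = (-19)-7 = -26
e=13: odd, res = (-26)-13 = -39
e=13: odd, res = (-39)-13 = -52
e=-1: odd, res = (-52)-(-1) = -51

-51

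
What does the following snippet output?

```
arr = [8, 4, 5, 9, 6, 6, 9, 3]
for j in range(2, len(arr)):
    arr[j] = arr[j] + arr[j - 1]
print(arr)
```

j=2: arr[2] = 5+4 = 9 → [8, 4, 9, 9, 6, 6, 9, 3]
j=3: arr[3] = 9+9 = 18 → [8, 4, 9, 18, 6, 6, 9, 3]
j=4: arr[4] = 6+18 = 24 → [8, 4, 9, 18, 24, 6, 9, 3]
j=5: arr[5] = 6+24 = 30 → [8, 4, 9, 18, 24, 30, 9, 3]
j=6: arr[6] = 9+30 = 39 → [8, 4, 9, 18, 24, 30, 39, 3]
j=7: arr[7] = 3+39 = 42 → [8, 4, 9, 18, 24, 30, 39, 42]

[8, 4, 9, 18, 24, 30, 39, 42]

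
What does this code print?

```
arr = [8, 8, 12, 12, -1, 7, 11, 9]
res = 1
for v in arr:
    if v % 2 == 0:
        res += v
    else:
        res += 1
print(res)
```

v=8: even, res = 1+8 = 9
v=8: even, res = 9+8 = 17
v=12: even, res = 17+12 = 29
v=12: even, res = 29+12 = 41
v=-1: not even, res = 41+1 = 42
v=7: not even, res = 42+1 = 43
v=11: not even, res = 43+1 = 44
v=9: not even, res = 44+1 = 45

45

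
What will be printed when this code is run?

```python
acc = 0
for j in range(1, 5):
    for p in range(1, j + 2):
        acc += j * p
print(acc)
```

j=1,p=1: acc = 0+1 = 1
j=1,p=2: acc = 1+2 = 3
j=2,p=1: acc = 3+2 = 5
j=2,p=2: acc = 5+4 = 9
j=2,p=3: acc = 9+6 = 15
j=3,p=1: acc = 15+3 = 18
j=3,p=2: acc = 18+6 = 24
j=3,p=3: acc = 24+9 = 33
j=3,p=4: acc = 33+12 = 45
j=4,p=1: acc = 45+4 = 49
j=4,p=2: acc = 49+8 = 57
j=4,p=3: acc = 57+12 = 69
j=4,p=4: acc = 69+16 = 85
j=4,p=5: acc = 85+20 = 105

105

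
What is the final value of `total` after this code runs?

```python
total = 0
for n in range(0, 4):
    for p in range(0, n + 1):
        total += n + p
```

30

n=0,p=0: total = 0+0 = 0
n=1,p=0: total = 0+1 = 1
n=1,p=1: total = 1+2 = 3
n=2,p=0: total = 3+2 = 5
n=2,p=1: total = 5+3 = 8
n=2,p=2: total = 8+4 = 12
n=3,p=0: total = 12+3 = 15
n=3,p=1: total = 15+4 = 19
n=3,p=2: total = 19+5 = 24
n=3,p=3: total = 24+6 = 30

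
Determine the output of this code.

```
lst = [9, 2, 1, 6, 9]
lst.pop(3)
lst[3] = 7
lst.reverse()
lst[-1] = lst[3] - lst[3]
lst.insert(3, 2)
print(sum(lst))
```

12

pop(3) removes 6 → [9, 2, 1, 9]
lst[3] = 7 → [9, 2, 1, 7]
reverse → [7, 1, 2, 9]
lst[-1] = lst[3]-lst[3] = 9-9 = 0 → [7, 1, 2, 0]
insert 2 at 3 → [7, 1, 2, 2, 0]
sum = 12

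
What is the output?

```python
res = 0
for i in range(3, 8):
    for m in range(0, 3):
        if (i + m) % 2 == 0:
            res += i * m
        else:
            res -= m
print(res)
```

27

i=3,m=0: odd sum, res = 0-0 = 0
i=3,m=1: even sum, res = 0+3 = 3
i=3,m=2: odd sum, res = 3-2 = 1
i=4,m=0: even sum, res = 1+0 = 1
i=4,m=1: odd sum, res = 1-1 = 0
i=4,m=2: even sum, res = 0+8 = 8
i=5,m=0: odd sum, res = 8-0 = 8
i=5,m=1: even sum, res = 8+5 = 13
i=5,m=2: odd sum, res = 13-2 = 11
i=6,m=0: even sum, res = 11+0 = 11
i=6,m=1: odd sum, res = 11-1 = 10
i=6,m=2: even sum, res = 10+12 = 22
i=7,m=0: odd sum, res = 22-0 = 22
i=7,m=1: even sum, res = 22+7 = 29
i=7,m=2: odd sum, res = 29-2 = 27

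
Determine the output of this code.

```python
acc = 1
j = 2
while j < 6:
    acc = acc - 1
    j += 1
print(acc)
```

-3

j=2: acc = 1-1 = 0
j=3: acc = 0-1 = -1
j=4: acc = (-1)-1 = -2
j=5: acc = (-2)-1 = -3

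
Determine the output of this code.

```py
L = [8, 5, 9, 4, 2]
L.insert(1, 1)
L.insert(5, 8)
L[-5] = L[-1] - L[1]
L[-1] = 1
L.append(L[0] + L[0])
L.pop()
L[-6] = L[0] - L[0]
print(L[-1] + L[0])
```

insert 1 at 1 → [8, 1, 5, 9, 4, 2]
insert 8 at 5 → [8, 1, 5, 9, 4, 8, 2]
L[-5] = L[-1]-L[1] = 2-1 = 1 → [8, 1, 1, 9, 4, 8, 2]
L[-1] = 1 → [8, 1, 1, 9, 4, 8, 1]
append L[0]+L[0] = 8+8 = 16 → [8, 1, 1, 9, 4, 8, 1, 16]
pop() removes 16 → [8, 1, 1, 9, 4, 8, 1]
L[-6] = L[0]-L[0] = 8-8 = 0 → [8, 0, 1, 9, 4, 8, 1]
L[-1]+L[0] = 1+8 = 9

9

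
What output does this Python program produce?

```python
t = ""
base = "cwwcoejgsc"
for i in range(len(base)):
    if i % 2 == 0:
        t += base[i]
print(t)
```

cwojs

i=0: add 'c' → 'c'
i=1: skip
i=2: add 'w' → 'cw'
i=3: skip
i=4: add 'o' → 'cwo'
i=5: skip
i=6: add 'j' → 'cwoj'
i=7: skip
i=8: add 's' → 'cwojs'
i=9: skip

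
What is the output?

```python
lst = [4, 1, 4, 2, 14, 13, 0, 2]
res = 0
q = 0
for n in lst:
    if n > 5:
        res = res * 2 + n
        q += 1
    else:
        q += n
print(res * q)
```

615

n=4: not >5; q=4
n=1: not >5; q=5
n=4: not >5; q=9
n=2: not >5; q=11
n=14: >5, res = 0*2+14 = 14; q=12
n=13: >5, res = 14*2+13 = 41; q=13
n=0: not >5; q=13
n=2: not >5; q=15
res*q = 41*15 = 615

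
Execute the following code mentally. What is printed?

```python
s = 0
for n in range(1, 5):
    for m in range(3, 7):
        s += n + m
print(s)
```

n=1,m=3: s = 0+4 = 4
n=1,m=4: s = 4+5 = 9
n=1,m=5: s = 9+6 = 15
n=1,m=6: s = 15+7 = 22
n=2,m=3: s = 22+5 = 27
n=2,m=4: s = 27+6 = 33
n=2,m=5: s = 33+7 = 40
n=2,m=6: s = 40+8 = 48
n=3,m=3: s = 48+6 = 54
n=3,m=4: s = 54+7 = 61
n=3,m=5: s = 61+8 = 69
n=3,m=6: s = 69+9 = 78
n=4,m=3: s = 78+7 = 85
n=4,m=4: s = 85+8 = 93
n=4,m=5: s = 93+9 = 102
n=4,m=6: s = 102+10 = 112

112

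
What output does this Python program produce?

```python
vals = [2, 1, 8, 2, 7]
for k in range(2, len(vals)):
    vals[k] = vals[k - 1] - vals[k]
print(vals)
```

k=2: vals[2] = 1-8 = -7 → [2, 1, -7, 2, 7]
k=3: vals[3] = (-7)-2 = -9 → [2, 1, -7, -9, 7]
k=4: vals[4] = (-9)-7 = -16 → [2, 1, -7, -9, -16]

[2, 1, -7, -9, -16]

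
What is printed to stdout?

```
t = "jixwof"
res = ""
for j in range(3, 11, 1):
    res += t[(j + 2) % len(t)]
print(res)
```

j=3: add t[5]='f' → 'f'
j=4: add t[0]='j' → 'fj'
j=5: add t[1]='i' → 'fji'
j=6: add t[2]='x' → 'fjix'
j=7: add t[3]='w' → 'fjixw'
j=8: add t[4]='o' → 'fjixwo'
j=9: add t[5]='f' → 'fjixwof'
j=10: add t[0]='j' → 'fjixwofj'

fjixwofj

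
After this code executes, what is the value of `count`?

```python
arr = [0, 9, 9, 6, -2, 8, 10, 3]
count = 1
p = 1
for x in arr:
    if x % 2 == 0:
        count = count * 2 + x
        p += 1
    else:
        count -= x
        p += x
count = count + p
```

-166

x=0: even, count = 1*2+0 = 2; p=2
x=9: not even, count = 2-9 = -7; p=11
x=9: not even, count = (-7)-9 = -16; p=20
x=6: even, count = (-16)*2+6 = -26; p=21
x=-2: even, count = (-26)*2+(-2) = -54; p=22
x=8: even, count = (-54)*2+8 = -100; p=23
x=10: even, count = (-100)*2+10 = -190; p=24
x=3: not even, count = (-190)-3 = -193; p=27
count+p = (-193)+27 = -166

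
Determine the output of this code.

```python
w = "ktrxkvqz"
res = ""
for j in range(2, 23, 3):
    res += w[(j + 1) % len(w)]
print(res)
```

xqtkzrv

j=2: add w[3]='x' → 'x'
j=5: add w[6]='q' → 'xq'
j=8: add w[1]='t' → 'xqt'
j=11: add w[4]='k' → 'xqtk'
j=14: add w[7]='z' → 'xqtkz'
j=17: add w[2]='r' → 'xqtkzr'
j=20: add w[5]='v' → 'xqtkzrv'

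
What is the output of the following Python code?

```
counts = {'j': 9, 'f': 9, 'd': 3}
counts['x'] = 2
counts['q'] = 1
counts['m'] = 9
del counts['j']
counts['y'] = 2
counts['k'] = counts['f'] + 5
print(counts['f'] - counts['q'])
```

counts['x'] = 2 → {'j': 9, 'f': 9, 'd': 3, 'x': 2}
counts['q'] = 1 → {'j': 9, 'f': 9, 'd': 3, 'x': 2, 'q': 1}
counts['m'] = 9 → {'j': 9, 'f': 9, 'd': 3, 'x': 2, 'q': 1, 'm': 9}
del 'j' → {'f': 9, 'd': 3, 'x': 2, 'q': 1, 'm': 9}
counts['y'] = 2 → {'f': 9, 'd': 3, 'x': 2, 'q': 1, 'm': 9, 'y': 2}
counts['k'] = counts['f']+5 = 14 → {'f': 9, 'd': 3, 'x': 2, 'q': 1, 'm': 9, 'y': 2, 'k': 14}
counts['f']-counts['q'] = 9-1 = 8

8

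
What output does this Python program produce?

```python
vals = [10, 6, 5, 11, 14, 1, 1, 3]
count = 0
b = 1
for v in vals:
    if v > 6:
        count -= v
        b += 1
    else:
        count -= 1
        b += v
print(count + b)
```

v=10: >6, count = 0-10 = -10; b=2
v=6: not >6, count = (-10)-1 = -11; b=8
v=5: not >6, count = (-11)-1 = -12; b=13
v=11: >6, count = (-12)-11 = -23; b=14
v=14: >6, count = (-23)-14 = -37; b=15
v=1: not >6, count = (-37)-1 = -38; b=16
v=1: not >6, count = (-38)-1 = -39; b=17
v=3: not >6, count = (-39)-1 = -40; b=20
count+b = (-40)+20 = -20

-20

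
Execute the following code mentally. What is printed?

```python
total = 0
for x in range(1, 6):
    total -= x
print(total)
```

x=1: total = 0-1 = -1
x=2: total = (-1)-2 = -3
x=3: total = (-3)-3 = -6
x=4: total = (-6)-4 = -10
x=5: total = (-10)-5 = -15

-15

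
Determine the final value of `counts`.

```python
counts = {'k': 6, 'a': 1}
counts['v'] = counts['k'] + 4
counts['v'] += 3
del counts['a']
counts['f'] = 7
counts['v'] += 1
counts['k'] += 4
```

{'k': 10, 'v': 14, 'f': 7}

counts['v'] = counts['k']+4 = 10 → {'k': 6, 'a': 1, 'v': 10}
counts['v'] = 10+3 = 13 → {'k': 6, 'a': 1, 'v': 13}
del 'a' → {'k': 6, 'v': 13}
counts['f'] = 7 → {'k': 6, 'v': 13, 'f': 7}
counts['v'] = 13+1 = 14 → {'k': 6, 'v': 14, 'f': 7}
counts['k'] = 6+4 = 10 → {'k': 10, 'v': 14, 'f': 7}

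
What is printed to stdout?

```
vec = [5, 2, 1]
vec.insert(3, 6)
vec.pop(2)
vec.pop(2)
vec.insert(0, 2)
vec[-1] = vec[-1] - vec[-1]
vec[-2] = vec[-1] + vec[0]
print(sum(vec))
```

4

insert 6 at 3 → [5, 2, 1, 6]
pop(2) removes 1 → [5, 2, 6]
pop(2) removes 6 → [5, 2]
insert 2 at 0 → [2, 5, 2]
vec[-1] = vec[-1]-vec[-1] = 2-2 = 0 → [2, 5, 0]
vec[-2] = vec[-1]+vec[0] = 0+2 = 2 → [2, 2, 0]
sum = 4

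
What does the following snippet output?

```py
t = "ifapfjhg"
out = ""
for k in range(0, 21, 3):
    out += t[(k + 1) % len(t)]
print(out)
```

k=0: add t[1]='f' → 'f'
k=3: add t[4]='f' → 'ff'
k=6: add t[7]='g' → 'ffg'
k=9: add t[2]='a' → 'ffga'
k=12: add t[5]='j' → 'ffgaj'
k=15: add t[0]='i' → 'ffgaji'
k=18: add t[3]='p' → 'ffgajip'

ffgajip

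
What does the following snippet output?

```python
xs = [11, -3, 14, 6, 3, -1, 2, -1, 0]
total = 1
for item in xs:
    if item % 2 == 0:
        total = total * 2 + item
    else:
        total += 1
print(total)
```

198

item=11: not even, total = 1+1 = 2
item=-3: not even, total = 2+1 = 3
item=14: even, total = 3*2+14 = 20
item=6: even, total = 20*2+6 = 46
item=3: not even, total = 46+1 = 47
item=-1: not even, total = 47+1 = 48
item=2: even, total = 48*2+2 = 98
item=-1: not even, total = 98+1 = 99
item=0: even, total = 99*2+0 = 198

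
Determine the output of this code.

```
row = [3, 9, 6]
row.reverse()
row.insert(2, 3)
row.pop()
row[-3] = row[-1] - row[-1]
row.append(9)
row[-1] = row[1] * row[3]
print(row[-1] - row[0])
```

81

reverse → [6, 9, 3]
insert 3 at 2 → [6, 9, 3, 3]
pop() removes 3 → [6, 9, 3]
row[-3] = row[-1]-row[-1] = 3-3 = 0 → [0, 9, 3]
append 9 → [0, 9, 3, 9]
row[-1] = row[1]*row[3] = 9*9 = 81 → [0, 9, 3, 81]
row[-1]-row[0] = 81-0 = 81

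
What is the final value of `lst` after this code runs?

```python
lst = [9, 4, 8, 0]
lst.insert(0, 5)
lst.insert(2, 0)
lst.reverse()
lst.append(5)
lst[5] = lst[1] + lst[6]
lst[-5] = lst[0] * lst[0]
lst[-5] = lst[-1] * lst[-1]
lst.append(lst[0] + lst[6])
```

[0, 8, 25, 0, 9, 13, 5, 5]

insert 5 at 0 → [5, 9, 4, 8, 0]
insert 0 at 2 → [5, 9, 0, 4, 8, 0]
reverse → [0, 8, 4, 0, 9, 5]
append 5 → [0, 8, 4, 0, 9, 5, 5]
lst[5] = lst[1]+lst[6] = 8+5 = 13 → [0, 8, 4, 0, 9, 13, 5]
lst[-5] = lst[0]*lst[0] = 0*0 = 0 → [0, 8, 0, 0, 9, 13, 5]
lst[-5] = lst[-1]*lst[-1] = 5*5 = 25 → [0, 8, 25, 0, 9, 13, 5]
append lst[0]+lst[6] = 0+5 = 5 → [0, 8, 25, 0, 9, 13, 5, 5]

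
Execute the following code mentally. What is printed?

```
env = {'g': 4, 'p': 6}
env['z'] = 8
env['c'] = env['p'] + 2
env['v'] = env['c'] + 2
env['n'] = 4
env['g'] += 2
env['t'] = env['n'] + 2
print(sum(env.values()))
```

env['z'] = 8 → {'g': 4, 'p': 6, 'z': 8}
env['c'] = env['p']+2 = 8 → {'g': 4, 'p': 6, 'z': 8, 'c': 8}
env['v'] = env['c']+2 = 10 → {'g': 4, 'p': 6, 'z': 8, 'c': 8, 'v': 10}
env['n'] = 4 → {'g': 4, 'p': 6, 'z': 8, 'c': 8, 'v': 10, 'n': 4}
env['g'] = 4+2 = 6 → {'g': 6, 'p': 6, 'z': 8, 'c': 8, 'v': 10, 'n': 4}
env['t'] = env['n']+2 = 6 → {'g': 6, 'p': 6, 'z': 8, 'c': 8, 'v': 10, 'n': 4, 't': 6}
sum of values = 48

48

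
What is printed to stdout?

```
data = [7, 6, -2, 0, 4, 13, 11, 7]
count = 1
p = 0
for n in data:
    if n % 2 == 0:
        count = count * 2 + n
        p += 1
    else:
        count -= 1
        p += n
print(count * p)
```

1722

n=7: not even, count = 1-1 = 0; p=7
n=6: even, count = 0*2+6 = 6; p=8
n=-2: even, count = 6*2+(-2) = 10; p=9
n=0: even, count = 10*2+0 = 20; p=10
n=4: even, count = 20*2+4 = 44; p=11
n=13: not even, count = 44-1 = 43; p=24
n=11: not even, count = 43-1 = 42; p=35
n=7: not even, count = 42-1 = 41; p=42
count*p = 41*42 = 1722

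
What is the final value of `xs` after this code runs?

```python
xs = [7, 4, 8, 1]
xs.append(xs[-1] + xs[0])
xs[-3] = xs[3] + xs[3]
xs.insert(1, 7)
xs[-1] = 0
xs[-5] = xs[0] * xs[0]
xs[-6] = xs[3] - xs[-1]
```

append xs[-1]+xs[0] = 1+7 = 8 → [7, 4, 8, 1, 8]
xs[-3] = xs[3]+xs[3] = 1+1 = 2 → [7, 4, 2, 1, 8]
insert 7 at 1 → [7, 7, 4, 2, 1, 8]
xs[-1] = 0 → [7, 7, 4, 2, 1, 0]
xs[-5] = xs[0]*xs[0] = 7*7 = 49 → [7, 49, 4, 2, 1, 0]
xs[-6] = xs[3]-xs[-1] = 2-0 = 2 → [2, 49, 4, 2, 1, 0]

[2, 49, 4, 2, 1, 0]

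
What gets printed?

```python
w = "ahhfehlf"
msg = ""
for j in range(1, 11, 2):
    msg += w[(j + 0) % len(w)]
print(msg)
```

j=1: add w[1]='h' → 'h'
j=3: add w[3]='f' → 'hf'
j=5: add w[5]='h' → 'hfh'
j=7: add w[7]='f' → 'hfhf'
j=9: add w[1]='h' → 'hfhfh'

hfhfh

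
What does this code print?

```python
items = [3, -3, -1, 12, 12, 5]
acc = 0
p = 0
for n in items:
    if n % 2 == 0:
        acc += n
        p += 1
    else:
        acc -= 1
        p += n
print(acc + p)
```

26

n=3: not even, acc = 0-1 = -1; p=3
n=-3: not even, acc = (-1)-1 = -2; p=0
n=-1: not even, acc = (-2)-1 = -3; p=-1
n=12: even, acc = (-3)+12 = 9; p=0
n=12: even, acc = 9+12 = 21; p=1
n=5: not even, acc = 21-1 = 20; p=6
acc+p = 20+6 = 26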